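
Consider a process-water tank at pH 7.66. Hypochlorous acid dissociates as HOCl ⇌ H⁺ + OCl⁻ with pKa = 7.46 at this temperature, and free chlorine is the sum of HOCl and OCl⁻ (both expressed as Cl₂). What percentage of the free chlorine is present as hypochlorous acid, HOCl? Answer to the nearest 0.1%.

[OCl⁻]/[HOCl] = 10^(pH − pKa) = 10^(7.66 − 7.46) = 10^0.20 = 1.585.
Fraction as HOCl = 1 / (1 + 1.585) = 0.3869.

38.7%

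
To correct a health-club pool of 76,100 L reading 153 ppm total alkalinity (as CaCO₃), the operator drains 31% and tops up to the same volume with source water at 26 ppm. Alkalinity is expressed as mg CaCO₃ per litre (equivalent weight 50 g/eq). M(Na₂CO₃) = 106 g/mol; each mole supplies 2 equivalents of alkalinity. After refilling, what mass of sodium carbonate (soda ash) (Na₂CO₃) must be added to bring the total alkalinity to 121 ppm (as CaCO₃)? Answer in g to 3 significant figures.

595 g

After draining 31% and refilling: 153 × 0.69 + 26 × 0.31 = 113.63 ppm.
Deficit to target: 121 − 113.63 = 7.37 mg/L.
As CaCO₃: 7.37 mg/L × 76,100 L = 560.9 g; ÷ 50 g/eq ÷ 2 = 5.609 mol Na₂CO₃.
Mass: 5.609 × 106 = 594.5 g.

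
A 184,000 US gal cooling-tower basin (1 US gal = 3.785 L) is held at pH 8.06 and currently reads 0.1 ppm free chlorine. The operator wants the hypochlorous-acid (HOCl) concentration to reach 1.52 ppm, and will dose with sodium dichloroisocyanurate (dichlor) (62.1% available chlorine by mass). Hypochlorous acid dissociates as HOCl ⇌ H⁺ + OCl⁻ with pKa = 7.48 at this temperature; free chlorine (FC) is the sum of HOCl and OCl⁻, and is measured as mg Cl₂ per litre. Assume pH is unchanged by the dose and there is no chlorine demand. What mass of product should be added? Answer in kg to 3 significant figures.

8.07 kg

Volume: 184,000 US gal × 3.785 L/gal = 696,440 L.
[OCl⁻]/[HOCl] = 10^(pH − pKa) = 10^(8.06 − 7.48) = 3.802; fraction as HOCl = 1/(1 + 3.802) = 0.2083.
Free chlorine required for 1.52 ppm HOCl: 1.52 / 0.2083 = 7.299 ppm.
FC to add: 7.299 − 0.1 = 7.199 mg/L as Cl₂.
Cl₂ equivalent: 7.199 mg/L × 696,440 L = 5014 g.
Product at 62.1% available Cl: 5014 / 0.621 = 8073 g.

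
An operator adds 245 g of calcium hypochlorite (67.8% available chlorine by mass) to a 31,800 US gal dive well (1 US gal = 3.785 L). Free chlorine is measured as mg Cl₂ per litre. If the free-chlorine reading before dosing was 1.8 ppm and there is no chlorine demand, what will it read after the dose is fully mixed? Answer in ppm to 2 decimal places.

Volume: 31,800 US gal × 3.785 L/gal = 120,363 L.
Available chlorine delivered: 245 g × 0.678 = 166.1 g as Cl₂.
Concentration rise: 166.1 g / 120,363 L = 1.38 mg/L = 1.38 ppm.
Final FC: 1.8 + 1.38 = 3.18 ppm.

3.18 ppm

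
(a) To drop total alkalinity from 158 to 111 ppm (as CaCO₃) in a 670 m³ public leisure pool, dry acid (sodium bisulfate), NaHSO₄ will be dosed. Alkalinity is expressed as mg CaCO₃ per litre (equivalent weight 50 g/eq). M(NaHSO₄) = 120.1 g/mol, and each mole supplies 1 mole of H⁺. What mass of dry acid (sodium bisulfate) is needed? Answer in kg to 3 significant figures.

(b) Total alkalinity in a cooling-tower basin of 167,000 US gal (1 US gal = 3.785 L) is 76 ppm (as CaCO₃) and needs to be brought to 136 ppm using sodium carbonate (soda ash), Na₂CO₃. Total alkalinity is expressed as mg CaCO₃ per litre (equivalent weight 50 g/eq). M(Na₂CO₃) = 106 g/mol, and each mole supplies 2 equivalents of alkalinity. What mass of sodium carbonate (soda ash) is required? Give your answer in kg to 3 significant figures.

(a) 75.6 kg; (b) 40.2 kg

(a) Volume: 670 m³ = 670,000 L.
(a) Alkalinity to neutralize: (158 − 111) = 47 mg/L as CaCO₃ × 670,000 L = 31,490 g as CaCO₃.
(a) Equivalents of H⁺ required: 31,490 ÷ 50 g/eq = 629.8 eq = 629.8 mol NaHSO₄.
(a) Mass of NaHSO₄: 629.8 × 120.1 = 75,640 g.

(b) Volume: 167,000 US gal × 3.785 L/gal = 632,095 L.
(b) Alkalinity to add: (136 − 76) = 60 mg/L as CaCO₃ × 632,095 L = 37,930 g as CaCO₃.
(b) Equivalents: 37,930 g ÷ 50 g/eq = 758.5 eq.
(b) Each mole of Na₂CO₃ supplies 2 eq, so 758.5 / 2 = 379.3 mol.
(b) Mass: 379.3 mol × 106 g/mol = 40,200 g.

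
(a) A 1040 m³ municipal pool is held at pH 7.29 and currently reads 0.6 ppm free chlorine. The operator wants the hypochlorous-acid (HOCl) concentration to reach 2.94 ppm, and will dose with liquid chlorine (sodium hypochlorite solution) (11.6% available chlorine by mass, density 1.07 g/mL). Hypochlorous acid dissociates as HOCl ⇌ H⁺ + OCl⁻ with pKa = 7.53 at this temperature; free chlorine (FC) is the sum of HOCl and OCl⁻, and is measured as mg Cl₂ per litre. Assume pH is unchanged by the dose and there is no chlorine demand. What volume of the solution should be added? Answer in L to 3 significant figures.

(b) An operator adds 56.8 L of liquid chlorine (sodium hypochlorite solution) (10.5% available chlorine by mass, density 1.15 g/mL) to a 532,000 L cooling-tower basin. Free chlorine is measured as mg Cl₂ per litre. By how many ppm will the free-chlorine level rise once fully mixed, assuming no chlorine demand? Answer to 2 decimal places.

(a) Volume: 1040 m³ = 1,040,000 L.
(a) [OCl⁻]/[HOCl] = 10^(pH − pKa) = 10^(7.29 − 7.53) = 0.5754; fraction as HOCl = 1/(1 + 0.5754) = 0.6347.
(a) Free chlorine required for 2.94 ppm HOCl: 2.94 / 0.6347 = 4.632 ppm.
(a) FC to add: 4.632 − 0.6 = 4.032 mg/L as Cl₂.
(a) Cl₂ equivalent: 4.032 mg/L × 1,040,000 L = 4193 g.
(a) Product at 11.6% available Cl: 4193 / 0.116 = 36,150 g.
(a) Volume: 36,150 g ÷ 1.07 g/mL = 33,780 mL.

(b) Mass of solution: 56.8 L × 1000 mL/L × 1.15 g/mL = 65,320 g.
(b) Available chlorine delivered: 65,320 g × 0.105 = 6859 g as Cl₂.
(b) Concentration rise: 6859 g / 532,000 L = 12.89 mg/L = 12.89 ppm.

(a) 33.8 L; (b) 12.89 ppm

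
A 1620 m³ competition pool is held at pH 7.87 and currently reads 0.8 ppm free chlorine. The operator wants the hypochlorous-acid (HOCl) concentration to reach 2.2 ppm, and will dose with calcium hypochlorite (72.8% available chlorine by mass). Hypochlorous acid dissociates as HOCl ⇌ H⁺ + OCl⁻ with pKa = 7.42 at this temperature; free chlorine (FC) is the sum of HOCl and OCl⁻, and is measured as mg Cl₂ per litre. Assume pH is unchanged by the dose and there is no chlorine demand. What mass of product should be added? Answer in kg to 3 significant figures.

16.9 kg

Volume: 1620 m³ = 1,620,000 L.
[OCl⁻]/[HOCl] = 10^(pH − pKa) = 10^(7.87 − 7.42) = 2.818; fraction as HOCl = 1/(1 + 2.818) = 0.2619.
Free chlorine required for 2.2 ppm HOCl: 2.2 / 0.2619 = 8.4 ppm.
FC to add: 8.4 − 0.8 = 7.6 mg/L as Cl₂.
Cl₂ equivalent: 7.6 mg/L × 1,620,000 L = 12,310 g.
Product at 72.8% available Cl: 12,310 / 0.728 = 16,910 g.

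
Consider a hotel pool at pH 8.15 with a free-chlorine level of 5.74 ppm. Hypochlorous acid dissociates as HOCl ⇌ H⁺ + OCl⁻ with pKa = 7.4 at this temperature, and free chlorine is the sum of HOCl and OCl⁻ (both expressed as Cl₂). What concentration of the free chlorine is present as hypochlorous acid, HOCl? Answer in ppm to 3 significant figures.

[OCl⁻]/[HOCl] = 10^(pH − pKa) = 10^(8.15 − 7.4) = 10^0.75 = 5.623.
Fraction as HOCl = 1 / (1 + 5.623) = 0.151.
HOCl = 0.151 × 5.74 ppm = 0.8666 ppm.

0.867 ppm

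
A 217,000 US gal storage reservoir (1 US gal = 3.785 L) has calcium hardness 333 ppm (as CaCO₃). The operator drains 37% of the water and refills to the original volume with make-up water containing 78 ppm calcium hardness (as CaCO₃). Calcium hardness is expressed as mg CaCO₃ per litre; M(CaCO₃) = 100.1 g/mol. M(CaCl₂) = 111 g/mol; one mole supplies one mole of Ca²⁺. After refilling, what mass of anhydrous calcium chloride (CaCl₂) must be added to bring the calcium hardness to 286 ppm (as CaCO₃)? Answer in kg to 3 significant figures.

Volume: 217,000 US gal × 3.785 L/gal = 821,345 L.
After draining 37% and refilling: 333 × 0.63 + 78 × 0.37 = 238.65 ppm.
Deficit to target: 286 − 238.65 = 47.35 mg/L.
As CaCO₃: 47.35 mg/L × 821,345 L = 38,890 g; ÷ 100.1 = 388.5 mol Ca²⁺.
Mass: 388.5 × 111 = 43,130 g.

43.1 kg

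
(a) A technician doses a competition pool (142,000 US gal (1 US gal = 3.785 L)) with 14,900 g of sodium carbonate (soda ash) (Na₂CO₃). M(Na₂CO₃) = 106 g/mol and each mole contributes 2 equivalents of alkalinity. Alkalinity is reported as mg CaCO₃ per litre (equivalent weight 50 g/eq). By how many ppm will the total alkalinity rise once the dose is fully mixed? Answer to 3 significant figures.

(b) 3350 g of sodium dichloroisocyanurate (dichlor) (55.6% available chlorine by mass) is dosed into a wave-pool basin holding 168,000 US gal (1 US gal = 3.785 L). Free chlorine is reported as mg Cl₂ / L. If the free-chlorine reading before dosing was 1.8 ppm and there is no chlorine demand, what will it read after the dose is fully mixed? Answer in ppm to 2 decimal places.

(a) Volume: 142,000 US gal × 3.785 L/gal = 537,470 L.
(a) Moles of Na₂CO₃: 14,900 g ÷ 106 g/mol = 140.6 mol → 281.1 eq of alkalinity.
(a) As CaCO₃: 281.1 eq × 50 g/eq = 14,060 g.
(a) Rise: 14,060 g / 537,470 L × 1000 = 26.15 mg/L.

(b) Volume: 168,000 US gal × 3.785 L/gal = 635,880 L.
(b) Available chlorine delivered: 3350 g × 0.556 = 1863 g as Cl₂.
(b) Concentration rise: 1863 g / 635,880 L = 2.929 mg/L = 2.93 ppm.
(b) Final FC: 1.8 + 2.93 = 4.73 ppm.

(a) 26.2 ppm; (b) 4.73 ppm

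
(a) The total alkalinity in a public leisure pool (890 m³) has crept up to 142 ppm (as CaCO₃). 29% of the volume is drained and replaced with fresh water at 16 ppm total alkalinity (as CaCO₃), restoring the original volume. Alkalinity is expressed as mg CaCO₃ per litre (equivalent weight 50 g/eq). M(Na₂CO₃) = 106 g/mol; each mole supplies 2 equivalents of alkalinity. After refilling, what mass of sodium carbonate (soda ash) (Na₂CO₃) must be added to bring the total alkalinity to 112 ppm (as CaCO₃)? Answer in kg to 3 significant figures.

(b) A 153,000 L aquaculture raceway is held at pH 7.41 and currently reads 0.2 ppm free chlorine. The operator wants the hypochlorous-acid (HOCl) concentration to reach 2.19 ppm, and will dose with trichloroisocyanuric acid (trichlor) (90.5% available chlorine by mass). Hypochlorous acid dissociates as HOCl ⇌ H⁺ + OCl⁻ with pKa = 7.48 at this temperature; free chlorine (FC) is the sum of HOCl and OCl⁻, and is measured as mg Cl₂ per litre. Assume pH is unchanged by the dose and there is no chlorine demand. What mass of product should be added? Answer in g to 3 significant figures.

(a) Volume: 890 m³ = 890,000 L.
(a) After draining 29% and refilling: 142 × 0.71 + 16 × 0.29 = 105.46 ppm.
(a) Deficit to target: 112 − 105.46 = 6.54 mg/L.
(a) As CaCO₃: 6.54 mg/L × 890,000 L = 5821 g; ÷ 50 g/eq ÷ 2 = 58.21 mol Na₂CO₃.
(a) Mass: 58.21 × 106 = 6170 g.

(b) [OCl⁻]/[HOCl] = 10^(pH − pKa) = 10^(7.41 − 7.48) = 0.8511; fraction as HOCl = 1/(1 + 0.8511) = 0.5402.
(b) Free chlorine required for 2.19 ppm HOCl: 2.19 / 0.5402 = 4.054 ppm.
(b) FC to add: 4.054 − 0.2 = 3.854 mg/L as Cl₂.
(b) Cl₂ equivalent: 3.854 mg/L × 153,000 L = 589.7 g.
(b) Product at 90.5% available Cl: 589.7 / 0.905 = 651.6 g.

(a) 6.17 kg; (b) 652 g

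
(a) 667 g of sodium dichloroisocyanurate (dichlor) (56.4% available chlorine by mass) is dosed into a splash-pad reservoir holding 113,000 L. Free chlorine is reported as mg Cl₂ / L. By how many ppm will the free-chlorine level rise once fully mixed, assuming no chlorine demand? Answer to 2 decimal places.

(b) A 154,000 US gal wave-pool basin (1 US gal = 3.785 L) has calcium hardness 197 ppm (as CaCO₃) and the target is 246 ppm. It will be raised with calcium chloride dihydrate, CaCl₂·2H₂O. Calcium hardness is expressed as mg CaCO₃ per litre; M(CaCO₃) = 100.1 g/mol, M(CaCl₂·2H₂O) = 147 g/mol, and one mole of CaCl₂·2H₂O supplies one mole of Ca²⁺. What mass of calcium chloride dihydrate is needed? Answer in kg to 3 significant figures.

(a) Available chlorine delivered: 667 g × 0.564 = 376.2 g as Cl₂.
(a) Concentration rise: 376.2 g / 113,000 L = 3.329 mg/L = 3.33 ppm.

(b) Volume: 154,000 US gal × 3.785 L/gal = 582,890 L.
(b) Hardness to add: (246 − 197) = 49 mg/L as CaCO₃ × 582,890 L = 28,560 g as CaCO₃.
(b) Moles of Ca²⁺ (1 mol Ca²⁺ ≡ 1 mol CaCO₃): 28,560 / 100.1 g/mol = 285.3 mol.
(b) Mass of CaCl₂·2H₂O: 285.3 × 147 = 41,940 g.

(a) 3.33 ppm; (b) 41.9 kg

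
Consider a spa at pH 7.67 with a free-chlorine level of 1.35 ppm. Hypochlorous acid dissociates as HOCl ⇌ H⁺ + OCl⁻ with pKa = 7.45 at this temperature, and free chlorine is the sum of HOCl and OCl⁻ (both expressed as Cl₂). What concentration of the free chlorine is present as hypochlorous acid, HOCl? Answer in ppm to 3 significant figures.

0.508 ppm

[OCl⁻]/[HOCl] = 10^(pH − pKa) = 10^(7.67 − 7.45) = 10^0.22 = 1.66.
Fraction as HOCl = 1 / (1 + 1.66) = 0.376.
HOCl = 0.376 × 1.35 ppm = 0.5076 ppm.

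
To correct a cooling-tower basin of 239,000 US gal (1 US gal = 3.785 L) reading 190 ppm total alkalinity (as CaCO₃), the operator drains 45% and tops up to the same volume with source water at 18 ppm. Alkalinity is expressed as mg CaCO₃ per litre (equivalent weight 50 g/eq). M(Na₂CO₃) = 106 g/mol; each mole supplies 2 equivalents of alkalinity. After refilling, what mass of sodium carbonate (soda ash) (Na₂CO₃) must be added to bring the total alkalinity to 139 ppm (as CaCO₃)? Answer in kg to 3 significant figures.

Volume: 239,000 US gal × 3.785 L/gal = 904,615 L.
After draining 45% and refilling: 190 × 0.55 + 18 × 0.45 = 112.6 ppm.
Deficit to target: 139 − 112.6 = 26.4 mg/L.
As CaCO₃: 26.4 mg/L × 904,615 L = 23,880 g; ÷ 50 g/eq ÷ 2 = 238.8 mol Na₂CO₃.
Mass: 238.8 × 106 = 25,310 g.

25.3 kg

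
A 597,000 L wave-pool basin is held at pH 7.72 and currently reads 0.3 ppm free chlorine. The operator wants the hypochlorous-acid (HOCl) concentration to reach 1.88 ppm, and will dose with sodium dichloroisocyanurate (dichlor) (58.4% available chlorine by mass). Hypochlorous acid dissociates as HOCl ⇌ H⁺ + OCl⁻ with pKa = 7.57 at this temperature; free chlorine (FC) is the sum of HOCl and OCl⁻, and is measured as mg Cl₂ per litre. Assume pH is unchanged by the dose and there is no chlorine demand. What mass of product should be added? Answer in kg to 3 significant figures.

4.33 kg

[OCl⁻]/[HOCl] = 10^(pH − pKa) = 10^(7.72 − 7.57) = 1.413; fraction as HOCl = 1/(1 + 1.413) = 0.4145.
Free chlorine required for 1.88 ppm HOCl: 1.88 / 0.4145 = 4.536 ppm.
FC to add: 4.536 − 0.3 = 4.236 mg/L as Cl₂.
Cl₂ equivalent: 4.236 mg/L × 597,000 L = 2529 g.
Product at 58.4% available Cl: 2529 / 0.584 = 4330 g.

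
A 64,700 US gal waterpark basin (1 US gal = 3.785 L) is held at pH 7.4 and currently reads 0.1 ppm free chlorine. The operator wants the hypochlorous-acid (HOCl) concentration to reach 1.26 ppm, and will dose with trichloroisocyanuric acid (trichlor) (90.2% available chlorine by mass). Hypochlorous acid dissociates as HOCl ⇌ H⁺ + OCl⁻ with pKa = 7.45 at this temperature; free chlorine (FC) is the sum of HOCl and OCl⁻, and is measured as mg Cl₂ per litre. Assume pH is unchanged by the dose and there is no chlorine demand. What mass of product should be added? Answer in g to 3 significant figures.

620 g

Volume: 64,700 US gal × 3.785 L/gal = 244,890 L.
[OCl⁻]/[HOCl] = 10^(pH − pKa) = 10^(7.4 − 7.45) = 0.8913; fraction as HOCl = 1/(1 + 0.8913) = 0.5288.
Free chlorine required for 1.26 ppm HOCl: 1.26 / 0.5288 = 2.383 ppm.
FC to add: 2.383 − 0.1 = 2.283 mg/L as Cl₂.
Cl₂ equivalent: 2.283 mg/L × 244,890 L = 559.1 g.
Product at 90.2% available Cl: 559.1 / 0.902 = 619.8 g.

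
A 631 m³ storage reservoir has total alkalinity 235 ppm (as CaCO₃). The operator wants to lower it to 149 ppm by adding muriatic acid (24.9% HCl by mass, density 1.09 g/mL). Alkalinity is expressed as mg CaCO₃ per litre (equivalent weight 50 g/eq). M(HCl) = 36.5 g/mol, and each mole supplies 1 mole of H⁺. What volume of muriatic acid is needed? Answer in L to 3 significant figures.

146 L

Volume: 631 m³ = 631,000 L.
Alkalinity to neutralize: (235 − 149) = 86 mg/L as CaCO₃ × 631,000 L = 54,270 g as CaCO₃.
Equivalents of H⁺ required: 54,270 ÷ 50 g/eq = 1085 eq = 1085 mol HCl.
Mass of HCl: 1085 × 36.5 = 39,610 g.
Mass of 24.9% solution: 39,610 / 0.249 = 159,100 g.
Volume: 159,100 g ÷ 1.09 g/mL = 146,000 mL.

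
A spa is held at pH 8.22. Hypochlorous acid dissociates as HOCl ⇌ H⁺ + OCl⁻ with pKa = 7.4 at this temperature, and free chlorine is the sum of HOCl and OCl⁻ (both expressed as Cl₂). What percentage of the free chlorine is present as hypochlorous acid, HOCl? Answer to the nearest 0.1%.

[OCl⁻]/[HOCl] = 10^(pH − pKa) = 10^(8.22 − 7.4) = 10^0.82 = 6.607.
Fraction as HOCl = 1 / (1 + 6.607) = 0.1315.

13.1%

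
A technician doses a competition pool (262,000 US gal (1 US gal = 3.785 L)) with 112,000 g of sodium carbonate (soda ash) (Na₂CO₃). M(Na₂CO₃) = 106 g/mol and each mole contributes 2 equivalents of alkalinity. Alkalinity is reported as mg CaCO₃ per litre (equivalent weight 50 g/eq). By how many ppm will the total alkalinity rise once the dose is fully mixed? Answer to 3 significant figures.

Volume: 262,000 US gal × 3.785 L/gal = 991,670 L.
Moles of Na₂CO₃: 112,000 g ÷ 106 g/mol = 1057 mol → 2113 eq of alkalinity.
As CaCO₃: 2113 eq × 50 g/eq = 105,700 g.
Rise: 105,700 g / 991,670 L × 1000 = 106.5 mg/L.

107 ppm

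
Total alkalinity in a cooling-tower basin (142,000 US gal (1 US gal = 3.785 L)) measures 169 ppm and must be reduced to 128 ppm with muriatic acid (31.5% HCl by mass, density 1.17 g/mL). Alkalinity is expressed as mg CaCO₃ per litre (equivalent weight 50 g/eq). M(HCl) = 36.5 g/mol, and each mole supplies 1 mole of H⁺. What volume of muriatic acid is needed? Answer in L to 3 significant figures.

43.6 L

Volume: 142,000 US gal × 3.785 L/gal = 537,470 L.
Alkalinity to neutralize: (169 − 128) = 41 mg/L as CaCO₃ × 537,470 L = 22,040 g as CaCO₃.
Equivalents of H⁺ required: 22,040 ÷ 50 g/eq = 440.7 eq = 440.7 mol HCl.
Mass of HCl: 440.7 × 36.5 = 16,090 g.
Mass of 31.5% solution: 16,090 / 0.315 = 51,070 g.
Volume: 51,070 g ÷ 1.17 g/mL = 43,650 mL.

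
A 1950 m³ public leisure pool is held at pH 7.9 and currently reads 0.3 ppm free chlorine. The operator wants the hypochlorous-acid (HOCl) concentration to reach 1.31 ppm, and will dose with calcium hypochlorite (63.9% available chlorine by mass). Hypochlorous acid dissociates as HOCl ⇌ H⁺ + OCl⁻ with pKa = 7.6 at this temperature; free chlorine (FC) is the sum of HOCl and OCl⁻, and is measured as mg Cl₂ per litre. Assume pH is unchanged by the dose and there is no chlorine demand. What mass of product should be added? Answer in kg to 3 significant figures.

Volume: 1950 m³ = 1,950,000 L.
[OCl⁻]/[HOCl] = 10^(pH − pKa) = 10^(7.9 − 7.6) = 1.995; fraction as HOCl = 1/(1 + 1.995) = 0.3339.
Free chlorine required for 1.31 ppm HOCl: 1.31 / 0.3339 = 3.924 ppm.
FC to add: 3.924 − 0.3 = 3.624 mg/L as Cl₂.
Cl₂ equivalent: 3.624 mg/L × 1,950,000 L = 7066 g.
Product at 63.9% available Cl: 7066 / 0.639 = 11,060 g.

11.1 kg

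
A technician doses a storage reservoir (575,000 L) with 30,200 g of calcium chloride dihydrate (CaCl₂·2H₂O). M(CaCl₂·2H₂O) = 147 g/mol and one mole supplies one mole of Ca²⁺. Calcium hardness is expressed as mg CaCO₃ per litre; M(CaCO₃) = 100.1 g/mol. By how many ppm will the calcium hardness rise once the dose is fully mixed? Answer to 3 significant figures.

Moles of Ca²⁺: 30,200 g ÷ 147 g/mol = 205.4 mol.
As CaCO₃: 205.4 mol × 100.1 g/mol = 20,560 g.
Rise: 20,560 g / 575,000 L × 1000 = 35.76 mg/L.

35.8 ppm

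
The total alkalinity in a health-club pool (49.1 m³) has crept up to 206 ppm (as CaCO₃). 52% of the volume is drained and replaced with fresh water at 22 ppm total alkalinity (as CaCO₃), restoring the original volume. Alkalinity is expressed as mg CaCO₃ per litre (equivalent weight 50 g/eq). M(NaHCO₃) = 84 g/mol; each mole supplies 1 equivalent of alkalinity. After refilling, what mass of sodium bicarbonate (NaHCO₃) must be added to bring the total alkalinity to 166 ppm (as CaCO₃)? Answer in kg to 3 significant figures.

4.59 kg

Volume: 49.1 m³ = 49,100 L.
After draining 52% and refilling: 206 × 0.48 + 22 × 0.52 = 110.32 ppm.
Deficit to target: 166 − 110.32 = 55.68 mg/L.
As CaCO₃: 55.68 mg/L × 49,100 L = 2734 g; ÷ 50 g/eq ÷ 1 = 54.68 mol NaHCO₃.
Mass: 54.68 × 84 = 4593 g.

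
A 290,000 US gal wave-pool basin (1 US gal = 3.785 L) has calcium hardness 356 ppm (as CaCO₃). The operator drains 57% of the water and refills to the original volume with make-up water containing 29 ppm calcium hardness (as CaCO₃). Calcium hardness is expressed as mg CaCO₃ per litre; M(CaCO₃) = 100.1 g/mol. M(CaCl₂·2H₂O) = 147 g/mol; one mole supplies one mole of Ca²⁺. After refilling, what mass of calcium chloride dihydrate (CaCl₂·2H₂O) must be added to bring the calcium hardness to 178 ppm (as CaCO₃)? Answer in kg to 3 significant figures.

Volume: 290,000 US gal × 3.785 L/gal = 1,097,650 L.
After draining 57% and refilling: 356 × 0.43 + 29 × 0.57 = 169.61 ppm.
Deficit to target: 178 − 169.61 = 8.39 mg/L.
As CaCO₃: 8.39 mg/L × 1,097,650 L = 9209 g; ÷ 100.1 = 92 mol Ca²⁺.
Mass: 92 × 147 = 13,520 g.

13.5 kg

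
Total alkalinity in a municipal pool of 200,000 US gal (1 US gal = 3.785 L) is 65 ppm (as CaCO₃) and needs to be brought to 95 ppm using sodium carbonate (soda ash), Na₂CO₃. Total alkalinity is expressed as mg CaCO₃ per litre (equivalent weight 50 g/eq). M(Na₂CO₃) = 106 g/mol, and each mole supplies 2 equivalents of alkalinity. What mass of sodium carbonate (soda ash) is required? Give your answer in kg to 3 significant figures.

Volume: 200,000 US gal × 3.785 L/gal = 757,000 L.
Alkalinity to add: (95 − 65) = 30 mg/L as CaCO₃ × 757,000 L = 22,710 g as CaCO₃.
Equivalents: 22,710 g ÷ 50 g/eq = 454.2 eq.
Each mole of Na₂CO₃ supplies 2 eq, so 454.2 / 2 = 227.1 mol.
Mass: 227.1 mol × 106 g/mol = 24,070 g.

24.1 kg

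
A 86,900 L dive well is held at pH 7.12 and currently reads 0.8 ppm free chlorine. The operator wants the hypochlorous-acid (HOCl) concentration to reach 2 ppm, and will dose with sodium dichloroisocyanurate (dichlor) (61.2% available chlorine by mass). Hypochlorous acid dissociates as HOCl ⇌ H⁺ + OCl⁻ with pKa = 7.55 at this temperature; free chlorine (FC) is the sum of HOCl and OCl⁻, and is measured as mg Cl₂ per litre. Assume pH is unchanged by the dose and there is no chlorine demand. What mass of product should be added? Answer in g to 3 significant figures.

[OCl⁻]/[HOCl] = 10^(pH − pKa) = 10^(7.12 − 7.55) = 0.3715; fraction as HOCl = 1/(1 + 0.3715) = 0.7291.
Free chlorine required for 2 ppm HOCl: 2 / 0.7291 = 2.743 ppm.
FC to add: 2.743 − 0.8 = 1.943 mg/L as Cl₂.
Cl₂ equivalent: 1.943 mg/L × 86,900 L = 168.9 g.
Product at 61.2% available Cl: 168.9 / 0.612 = 275.9 g.

276 g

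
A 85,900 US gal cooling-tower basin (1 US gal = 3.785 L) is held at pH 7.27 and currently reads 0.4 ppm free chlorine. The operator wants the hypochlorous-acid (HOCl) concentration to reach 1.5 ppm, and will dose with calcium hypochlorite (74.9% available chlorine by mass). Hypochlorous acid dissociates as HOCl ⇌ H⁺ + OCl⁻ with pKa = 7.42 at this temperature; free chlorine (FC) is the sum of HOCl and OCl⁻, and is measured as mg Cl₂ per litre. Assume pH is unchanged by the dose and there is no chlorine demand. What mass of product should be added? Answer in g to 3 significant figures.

938 g

Volume: 85,900 US gal × 3.785 L/gal = 325,132 L.
[OCl⁻]/[HOCl] = 10^(pH − pKa) = 10^(7.27 − 7.42) = 0.7079; fraction as HOCl = 1/(1 + 0.7079) = 0.5855.
Free chlorine required for 1.5 ppm HOCl: 1.5 / 0.5855 = 2.562 ppm.
FC to add: 2.562 − 0.4 = 2.162 mg/L as Cl₂.
Cl₂ equivalent: 2.162 mg/L × 325,132 L = 702.9 g.
Product at 74.9% available Cl: 702.9 / 0.749 = 938.5 g.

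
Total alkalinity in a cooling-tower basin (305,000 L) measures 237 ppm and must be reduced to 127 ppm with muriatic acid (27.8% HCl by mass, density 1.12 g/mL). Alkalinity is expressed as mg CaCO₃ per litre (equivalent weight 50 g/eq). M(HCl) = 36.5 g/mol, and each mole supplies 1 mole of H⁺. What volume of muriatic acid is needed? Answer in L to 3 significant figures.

78.7 L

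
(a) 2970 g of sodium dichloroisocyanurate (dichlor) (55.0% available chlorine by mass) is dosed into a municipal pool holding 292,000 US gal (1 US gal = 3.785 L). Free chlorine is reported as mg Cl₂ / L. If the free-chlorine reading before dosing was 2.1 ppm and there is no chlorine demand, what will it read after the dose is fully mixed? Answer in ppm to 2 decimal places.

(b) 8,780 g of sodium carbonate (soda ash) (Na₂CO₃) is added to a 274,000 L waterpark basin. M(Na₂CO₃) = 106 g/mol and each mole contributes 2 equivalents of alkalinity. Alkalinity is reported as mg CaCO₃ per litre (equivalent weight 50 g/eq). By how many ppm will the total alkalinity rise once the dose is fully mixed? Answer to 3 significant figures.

(a) Volume: 292,000 US gal × 3.785 L/gal = 1,105,220 L.
(a) Available chlorine delivered: 2970 g × 0.55 = 1634 g as Cl₂.
(a) Concentration rise: 1634 g / 1,105,220 L = 1.478 mg/L = 1.48 ppm.
(a) Final FC: 2.1 + 1.48 = 3.58 ppm.

(b) Moles of Na₂CO₃: 8,780 g ÷ 106 g/mol = 82.83 mol → 165.7 eq of alkalinity.
(b) As CaCO₃: 165.7 eq × 50 g/eq = 8283 g.
(b) Rise: 8283 g / 274,000 L × 1000 = 30.23 mg/L.

(a) 3.58 ppm; (b) 30.2 ppm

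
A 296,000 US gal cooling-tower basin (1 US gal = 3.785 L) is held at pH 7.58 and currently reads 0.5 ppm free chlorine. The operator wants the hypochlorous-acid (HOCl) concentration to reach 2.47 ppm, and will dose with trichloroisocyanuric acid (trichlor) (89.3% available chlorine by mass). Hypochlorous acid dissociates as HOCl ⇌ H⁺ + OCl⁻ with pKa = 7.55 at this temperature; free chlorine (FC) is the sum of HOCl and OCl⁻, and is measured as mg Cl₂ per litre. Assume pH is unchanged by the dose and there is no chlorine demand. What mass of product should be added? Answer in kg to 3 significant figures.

5.79 kg

Volume: 296,000 US gal × 3.785 L/gal = 1,120,360 L.
[OCl⁻]/[HOCl] = 10^(pH − pKa) = 10^(7.58 − 7.55) = 1.072; fraction as HOCl = 1/(1 + 1.072) = 0.4827.
Free chlorine required for 2.47 ppm HOCl: 2.47 / 0.4827 = 5.117 ppm.
FC to add: 5.117 − 0.5 = 4.617 mg/L as Cl₂.
Cl₂ equivalent: 4.617 mg/L × 1,120,360 L = 5172 g.
Product at 89.3% available Cl: 5172 / 0.893 = 5792 g.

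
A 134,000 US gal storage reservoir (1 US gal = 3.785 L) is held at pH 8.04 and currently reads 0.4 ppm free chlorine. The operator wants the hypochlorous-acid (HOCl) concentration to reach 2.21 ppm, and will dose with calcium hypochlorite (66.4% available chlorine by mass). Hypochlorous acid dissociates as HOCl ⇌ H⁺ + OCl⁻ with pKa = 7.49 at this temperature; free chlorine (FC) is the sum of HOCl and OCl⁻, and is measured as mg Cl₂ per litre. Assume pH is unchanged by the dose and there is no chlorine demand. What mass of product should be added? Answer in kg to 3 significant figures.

Volume: 134,000 US gal × 3.785 L/gal = 507,190 L.
[OCl⁻]/[HOCl] = 10^(pH − pKa) = 10^(8.04 − 7.49) = 3.548; fraction as HOCl = 1/(1 + 3.548) = 0.2199.
Free chlorine required for 2.21 ppm HOCl: 2.21 / 0.2199 = 10.05 ppm.
FC to add: 10.05 − 0.4 = 9.651 mg/L as Cl₂.
Cl₂ equivalent: 9.651 mg/L × 507,190 L = 4895 g.
Product at 66.4% available Cl: 4895 / 0.664 = 7372 g.

7.37 kg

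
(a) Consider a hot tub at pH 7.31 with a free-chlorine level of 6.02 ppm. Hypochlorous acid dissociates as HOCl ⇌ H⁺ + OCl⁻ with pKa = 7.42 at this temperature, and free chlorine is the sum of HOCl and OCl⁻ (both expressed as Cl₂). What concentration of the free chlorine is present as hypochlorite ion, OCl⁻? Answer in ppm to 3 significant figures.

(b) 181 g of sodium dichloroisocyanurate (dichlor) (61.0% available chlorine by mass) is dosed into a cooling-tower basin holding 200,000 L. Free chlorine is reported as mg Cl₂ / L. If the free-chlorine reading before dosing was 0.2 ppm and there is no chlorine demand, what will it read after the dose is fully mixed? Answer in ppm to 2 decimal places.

(a) 2.63 ppm; (b) 0.75 ppm

(a) [OCl⁻]/[HOCl] = 10^(pH − pKa) = 10^(7.31 − 7.42) = 10^-0.11 = 0.7762.
(a) Fraction as HOCl = 1 / (1 + 0.7762) = 0.563.
(a) OCl⁻ = (1 − 0.563) × 6.02 ppm = 2.631 ppm.

(b) Available chlorine delivered: 181 g × 0.61 = 110.4 g as Cl₂.
(b) Concentration rise: 110.4 g / 200,000 L = 0.5521 mg/L = 0.55 ppm.
(b) Final FC: 0.2 + 0.55 = 0.75 ppm.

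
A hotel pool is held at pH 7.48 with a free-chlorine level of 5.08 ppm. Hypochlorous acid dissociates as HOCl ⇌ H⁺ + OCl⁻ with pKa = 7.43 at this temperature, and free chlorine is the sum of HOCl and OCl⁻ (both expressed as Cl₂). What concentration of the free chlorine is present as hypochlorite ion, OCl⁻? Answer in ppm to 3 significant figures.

[OCl⁻]/[HOCl] = 10^(pH − pKa) = 10^(7.48 − 7.43) = 10^0.05 = 1.122.
Fraction as HOCl = 1 / (1 + 1.122) = 0.4712.
OCl⁻ = (1 − 0.4712) × 5.08 ppm = 2.686 ppm.

2.69 ppm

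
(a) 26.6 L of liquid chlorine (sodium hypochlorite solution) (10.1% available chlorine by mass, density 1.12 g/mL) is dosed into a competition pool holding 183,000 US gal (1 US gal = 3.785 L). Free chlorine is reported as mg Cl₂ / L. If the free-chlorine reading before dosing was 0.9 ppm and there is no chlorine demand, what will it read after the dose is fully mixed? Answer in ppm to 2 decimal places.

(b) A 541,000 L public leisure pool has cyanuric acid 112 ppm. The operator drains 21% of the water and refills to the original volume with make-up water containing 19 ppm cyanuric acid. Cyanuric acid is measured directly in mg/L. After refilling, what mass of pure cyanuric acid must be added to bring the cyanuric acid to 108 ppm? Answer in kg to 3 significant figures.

(a) Volume: 183,000 US gal × 3.785 L/gal = 692,655 L.
(a) Mass of solution: 26.6 L × 1000 mL/L × 1.12 g/mL = 29,790 g.
(a) Available chlorine delivered: 29,790 g × 0.101 = 3009 g as Cl₂.
(a) Concentration rise: 3009 g / 692,655 L = 4.344 mg/L = 4.34 ppm.
(a) Final FC: 0.9 + 4.34 = 5.24 ppm.

(b) After draining 21% and refilling: 112 × 0.79 + 19 × 0.21 = 92.47 ppm.
(b) Deficit to target: 108 − 92.47 = 15.53 mg/L.
(b) Mass: 15.53 mg/L × 541,000 L = 8402 g cyanuric acid.

(a) 5.24 ppm; (b) 8.40 kg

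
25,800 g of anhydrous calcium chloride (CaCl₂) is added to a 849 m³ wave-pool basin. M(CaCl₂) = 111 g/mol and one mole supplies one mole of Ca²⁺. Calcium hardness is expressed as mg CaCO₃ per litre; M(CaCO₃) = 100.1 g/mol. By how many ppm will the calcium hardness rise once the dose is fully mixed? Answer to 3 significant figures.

Volume: 849 m³ = 849,000 L.
Moles of Ca²⁺: 25,800 g ÷ 111 g/mol = 232.4 mol.
As CaCO₃: 232.4 mol × 100.1 g/mol = 23,270 g.
Rise: 23,270 g / 849,000 L × 1000 = 27.4 mg/L.

27.4 ppm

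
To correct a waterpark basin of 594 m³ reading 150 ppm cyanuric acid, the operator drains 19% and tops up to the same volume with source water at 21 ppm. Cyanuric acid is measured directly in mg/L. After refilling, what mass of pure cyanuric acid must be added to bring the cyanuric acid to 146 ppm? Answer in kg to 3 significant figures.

12.2 kg

Volume: 594 m³ = 594,000 L.
After draining 19% and refilling: 150 × 0.81 + 21 × 0.19 = 125.49 ppm.
Deficit to target: 146 − 125.49 = 20.51 mg/L.
Mass: 20.51 mg/L × 594,000 L = 12,180 g cyanuric acid.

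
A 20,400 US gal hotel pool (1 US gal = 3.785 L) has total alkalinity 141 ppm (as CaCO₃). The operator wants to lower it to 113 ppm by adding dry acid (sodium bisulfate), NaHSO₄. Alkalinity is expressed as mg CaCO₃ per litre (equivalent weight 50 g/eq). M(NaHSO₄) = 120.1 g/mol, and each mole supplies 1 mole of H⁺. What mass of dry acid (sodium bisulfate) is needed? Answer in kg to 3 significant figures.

Volume: 20,400 US gal × 3.785 L/gal = 77,214 L.
Alkalinity to neutralize: (141 − 113) = 28 mg/L as CaCO₃ × 77,214 L = 2162 g as CaCO₃.
Equivalents of H⁺ required: 2162 ÷ 50 g/eq = 43.24 eq = 43.24 mol NaHSO₄.
Mass of NaHSO₄: 43.24 × 120.1 = 5193 g.

5.19 kg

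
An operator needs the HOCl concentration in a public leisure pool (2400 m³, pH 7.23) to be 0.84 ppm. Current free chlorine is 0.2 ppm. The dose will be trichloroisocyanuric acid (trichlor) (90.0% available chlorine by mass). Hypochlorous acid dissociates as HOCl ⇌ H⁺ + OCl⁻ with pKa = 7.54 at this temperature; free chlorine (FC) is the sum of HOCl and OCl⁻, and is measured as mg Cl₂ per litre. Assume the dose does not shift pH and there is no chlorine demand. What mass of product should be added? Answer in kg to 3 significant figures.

Volume: 2400 m³ = 2,400,000 L.
[OCl⁻]/[HOCl] = 10^(pH − pKa) = 10^(7.23 − 7.54) = 0.4898; fraction as HOCl = 1/(1 + 0.4898) = 0.6712.
Free chlorine required for 0.84 ppm HOCl: 0.84 / 0.6712 = 1.251 ppm.
FC to add: 1.251 − 0.2 = 1.051 mg/L as Cl₂.
Cl₂ equivalent: 1.051 mg/L × 2,400,000 L = 2523 g.
Product at 90.0% available Cl: 2523 / 0.9 = 2804 g.

2.80 kg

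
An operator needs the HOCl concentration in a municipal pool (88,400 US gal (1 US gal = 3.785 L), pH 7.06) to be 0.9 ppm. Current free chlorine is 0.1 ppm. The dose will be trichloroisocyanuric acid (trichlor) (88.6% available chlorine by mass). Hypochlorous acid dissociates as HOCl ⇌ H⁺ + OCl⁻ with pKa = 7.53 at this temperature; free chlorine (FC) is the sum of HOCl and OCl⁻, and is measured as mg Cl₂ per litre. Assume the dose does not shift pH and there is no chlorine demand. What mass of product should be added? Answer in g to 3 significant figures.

417 g

Volume: 88,400 US gal × 3.785 L/gal = 334,594 L.
[OCl⁻]/[HOCl] = 10^(pH − pKa) = 10^(7.06 − 7.53) = 0.3388; fraction as HOCl = 1/(1 + 0.3388) = 0.7469.
Free chlorine required for 0.9 ppm HOCl: 0.9 / 0.7469 = 1.205 ppm.
FC to add: 1.205 − 0.1 = 1.105 mg/L as Cl₂.
Cl₂ equivalent: 1.105 mg/L × 334,594 L = 369.7 g.
Product at 88.6% available Cl: 369.7 / 0.886 = 417.3 g.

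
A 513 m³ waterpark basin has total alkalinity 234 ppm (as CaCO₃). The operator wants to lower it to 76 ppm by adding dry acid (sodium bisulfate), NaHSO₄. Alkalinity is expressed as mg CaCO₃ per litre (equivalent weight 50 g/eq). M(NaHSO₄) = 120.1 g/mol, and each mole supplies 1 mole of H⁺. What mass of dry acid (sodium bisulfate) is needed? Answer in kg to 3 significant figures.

195 kg

Volume: 513 m³ = 513,000 L.
Alkalinity to neutralize: (234 − 76) = 158 mg/L as CaCO₃ × 513,000 L = 81,050 g as CaCO₃.
Equivalents of H⁺ required: 81,050 ÷ 50 g/eq = 1621 eq = 1621 mol NaHSO₄.
Mass of NaHSO₄: 1621 × 120.1 = 194,700 g.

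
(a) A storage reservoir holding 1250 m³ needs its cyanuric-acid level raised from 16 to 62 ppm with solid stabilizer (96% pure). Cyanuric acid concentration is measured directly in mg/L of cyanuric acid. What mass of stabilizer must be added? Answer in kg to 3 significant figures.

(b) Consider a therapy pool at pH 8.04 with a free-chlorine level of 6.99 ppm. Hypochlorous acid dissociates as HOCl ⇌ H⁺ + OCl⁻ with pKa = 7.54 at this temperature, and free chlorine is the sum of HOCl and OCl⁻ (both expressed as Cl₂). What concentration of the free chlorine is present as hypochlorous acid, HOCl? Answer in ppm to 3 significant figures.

(a) Volume: 1250 m³ = 1,250,000 L.
(a) CYA to add: (62 − 16) = 46 mg/L × 1,250,000 L = 57,500 g cyanuric acid.
(a) At 96% purity: 57,500 / 0.96 = 59,900 g product.

(b) [OCl⁻]/[HOCl] = 10^(pH − pKa) = 10^(8.04 − 7.54) = 10^0.50 = 3.162.
(b) Fraction as HOCl = 1 / (1 + 3.162) = 0.2403.
(b) HOCl = 0.2403 × 6.99 ppm = 1.679 ppm.

(a) 59.9 kg; (b) 1.68 ppm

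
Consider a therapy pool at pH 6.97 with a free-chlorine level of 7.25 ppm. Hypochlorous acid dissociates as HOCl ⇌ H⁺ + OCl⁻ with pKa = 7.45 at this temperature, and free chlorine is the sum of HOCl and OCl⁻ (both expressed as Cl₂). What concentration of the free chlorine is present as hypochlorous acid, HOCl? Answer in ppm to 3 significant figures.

5.45 ppm

[OCl⁻]/[HOCl] = 10^(pH − pKa) = 10^(6.97 − 7.45) = 10^-0.48 = 0.3311.
Fraction as HOCl = 1 / (1 + 0.3311) = 0.7512.
HOCl = 0.7512 × 7.25 ppm = 5.446 ppm.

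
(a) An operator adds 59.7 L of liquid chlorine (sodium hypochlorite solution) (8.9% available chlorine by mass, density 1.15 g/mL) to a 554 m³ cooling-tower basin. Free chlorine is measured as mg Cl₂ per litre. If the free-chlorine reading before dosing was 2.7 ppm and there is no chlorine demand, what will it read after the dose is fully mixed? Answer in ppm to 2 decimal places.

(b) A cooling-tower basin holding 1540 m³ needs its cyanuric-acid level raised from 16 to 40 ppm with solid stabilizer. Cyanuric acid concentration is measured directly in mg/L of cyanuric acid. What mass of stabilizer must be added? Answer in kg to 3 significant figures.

(a) 13.73 ppm; (b) 37.0 kg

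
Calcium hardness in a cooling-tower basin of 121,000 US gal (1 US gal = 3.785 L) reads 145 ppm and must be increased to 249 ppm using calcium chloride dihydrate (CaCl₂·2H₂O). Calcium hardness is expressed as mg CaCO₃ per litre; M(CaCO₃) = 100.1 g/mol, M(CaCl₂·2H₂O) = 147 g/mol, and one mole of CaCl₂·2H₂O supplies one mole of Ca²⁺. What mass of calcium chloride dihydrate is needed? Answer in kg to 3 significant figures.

69.9 kg

Volume: 121,000 US gal × 3.785 L/gal = 457,985 L.
Hardness to add: (249 − 145) = 104 mg/L as CaCO₃ × 457,985 L = 47,630 g as CaCO₃.
Moles of Ca²⁺ (1 mol Ca²⁺ ≡ 1 mol CaCO₃): 47,630 / 100.1 g/mol = 475.8 mol.
Mass of CaCl₂·2H₂O: 475.8 × 147 = 69,950 g.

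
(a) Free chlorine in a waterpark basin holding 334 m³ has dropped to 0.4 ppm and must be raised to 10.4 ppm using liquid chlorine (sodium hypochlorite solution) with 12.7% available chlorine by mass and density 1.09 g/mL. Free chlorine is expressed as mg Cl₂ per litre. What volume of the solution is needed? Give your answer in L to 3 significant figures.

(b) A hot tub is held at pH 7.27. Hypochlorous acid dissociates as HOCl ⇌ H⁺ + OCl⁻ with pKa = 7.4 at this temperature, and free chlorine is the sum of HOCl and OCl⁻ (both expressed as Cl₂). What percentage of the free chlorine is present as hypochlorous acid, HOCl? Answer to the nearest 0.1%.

(a) 24.1 L; (b) 57.4%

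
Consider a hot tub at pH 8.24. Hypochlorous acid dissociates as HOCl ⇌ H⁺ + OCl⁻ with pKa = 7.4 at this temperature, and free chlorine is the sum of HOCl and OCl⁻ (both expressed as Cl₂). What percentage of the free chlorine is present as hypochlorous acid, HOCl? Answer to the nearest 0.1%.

[OCl⁻]/[HOCl] = 10^(pH − pKa) = 10^(8.24 − 7.4) = 10^0.84 = 6.918.
Fraction as HOCl = 1 / (1 + 6.918) = 0.1263.

12.6%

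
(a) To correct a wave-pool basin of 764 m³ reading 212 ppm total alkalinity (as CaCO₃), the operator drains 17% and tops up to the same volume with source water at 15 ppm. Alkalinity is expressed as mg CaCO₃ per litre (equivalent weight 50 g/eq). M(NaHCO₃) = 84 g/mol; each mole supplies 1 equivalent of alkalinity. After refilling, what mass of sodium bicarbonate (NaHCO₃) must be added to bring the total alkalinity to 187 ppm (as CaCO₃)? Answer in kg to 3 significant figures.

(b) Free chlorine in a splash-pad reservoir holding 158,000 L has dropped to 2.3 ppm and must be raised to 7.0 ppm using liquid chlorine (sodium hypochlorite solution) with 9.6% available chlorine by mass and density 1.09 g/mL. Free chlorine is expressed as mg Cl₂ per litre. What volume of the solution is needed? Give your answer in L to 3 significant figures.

(a) 10.9 kg; (b) 7.10 L

(a) Volume: 764 m³ = 764,000 L.
(a) After draining 17% and refilling: 212 × 0.83 + 15 × 0.17 = 178.51 ppm.
(a) Deficit to target: 187 − 178.51 = 8.49 mg/L.
(a) As CaCO₃: 8.49 mg/L × 764,000 L = 6486 g; ÷ 50 g/eq ÷ 1 = 129.7 mol NaHCO₃.
(a) Mass: 129.7 × 84 = 10,900 g.

(b) Chlorine deficit: 7.0 − 2.3 = 4.7 ppm = 4.7 mg/L as Cl₂.
(b) Cl₂ equivalent needed: 4.7 mg/L × 158,000 L = 742,600 mg = 742.6 g.
(b) Product at 9.6% available chlorine: 742.6 / 0.096 = 7735 g.
(b) Volume at density 1.09 g/mL: 7735 g ÷ 1.09 g/mL = 7097 mL.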